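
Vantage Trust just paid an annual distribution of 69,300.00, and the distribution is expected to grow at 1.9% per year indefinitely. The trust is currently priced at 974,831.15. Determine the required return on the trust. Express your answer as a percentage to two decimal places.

D₁ = 69,300.00 × 1.019 = 70,616.7000
P = D₁/(r − g) ⇒ r = D₁/P + g = 70,616.7000/974,831.15 + 0.019 = 0.072440 + 0.019 = 0.091440

9.14%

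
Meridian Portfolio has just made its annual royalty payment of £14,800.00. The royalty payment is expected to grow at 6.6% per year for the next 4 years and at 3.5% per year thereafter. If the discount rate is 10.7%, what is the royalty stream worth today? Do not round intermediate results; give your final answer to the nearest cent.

£236857.48

D_1 = 15776.80000
D_2 = 16818.06880
D_3 = 17928.06134
D_4 = 19111.31339
Terminal value at year 4: TV = D_4×(1+g_2)/(r−g_2) = 19780.20936/0.072 = 274725.12997
P_0 = D_1/(1+r)^1 + D_2/(1+r)^2 + D_3/(1+r)^3 + D_4/(1+r)^4 + TV/(1+r)^4
    = 14251.85185 + 13724.00549 + 13215.70899 + 12726.23828 + 182939.67534 = 236857.47995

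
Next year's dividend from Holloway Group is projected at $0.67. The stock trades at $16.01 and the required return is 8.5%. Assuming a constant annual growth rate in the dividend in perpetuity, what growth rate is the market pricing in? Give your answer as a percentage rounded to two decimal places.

4.32%

P = D₁/(r−g) ⇒ g = r − D₁/P = 0.085 − $0.67/$16.01 = 0.043151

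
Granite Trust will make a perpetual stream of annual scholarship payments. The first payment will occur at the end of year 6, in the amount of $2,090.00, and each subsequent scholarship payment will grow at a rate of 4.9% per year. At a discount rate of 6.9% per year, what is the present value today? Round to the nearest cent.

$74856.20

Value at end of year 5: C₁ / (r − g) = $2,090.00 / (0.069 − 0.049) = $104,500.0000
Discount to today: PV = $104,500.0000 / (1 + 0.069)^5 = $104,500.0000 / 1.396010 = $74,856.20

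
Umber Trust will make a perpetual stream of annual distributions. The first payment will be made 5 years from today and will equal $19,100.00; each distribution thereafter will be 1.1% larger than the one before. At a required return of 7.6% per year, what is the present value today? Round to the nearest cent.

$219215.33

Value at end of year 4: C₁ / (r − g) = $19,100.00 / (0.076 − 0.011) = $293,846.1538
Discount to today: PV = $293,846.1538 / (1 + 0.076)^4 = $293,846.1538 / 1.340445 = $219,215.33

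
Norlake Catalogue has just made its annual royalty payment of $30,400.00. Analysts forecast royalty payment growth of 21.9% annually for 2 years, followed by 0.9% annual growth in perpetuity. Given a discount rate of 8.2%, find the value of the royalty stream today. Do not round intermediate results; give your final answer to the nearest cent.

D_1 = 37057.60000
D_2 = 45173.21440
Terminal value at year 2: TV = D_2×(1+g_2)/(r−g_2) = 45579.77333/0.073 = 624380.45657
P_0 = D_1/(1+r)^1 + D_2/(1+r)^2 + TV/(1+r)^2
    = 34249.16821 + 38585.70799 + 533328.48440 = 606163.36060

$606163.36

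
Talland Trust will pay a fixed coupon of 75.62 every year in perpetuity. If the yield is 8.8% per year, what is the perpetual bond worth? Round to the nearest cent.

Level perpetuity: PV = C / r = 75.62 / 0.088 = 859.32

859.32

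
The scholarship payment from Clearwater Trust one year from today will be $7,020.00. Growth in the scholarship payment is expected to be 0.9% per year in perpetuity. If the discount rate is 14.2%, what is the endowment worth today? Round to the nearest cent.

Growing perpetuity: P = D₁ / (r − g) = $7,020.0000 / (0.142 − 0.009) = $52,781.95

$52781.95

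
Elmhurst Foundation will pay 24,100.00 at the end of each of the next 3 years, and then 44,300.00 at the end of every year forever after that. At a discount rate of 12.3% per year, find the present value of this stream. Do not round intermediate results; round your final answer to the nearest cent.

311894.63

PV of 3-year annuity: 24,100.00 × [1 − (1+0.123)^−3] / 0.123 = 57587.03035
Perpetuity value at year 3: 44,300.00 / 0.123 = 360162.60163
PV of perpetuity: 360162.60163 / (1+0.123)^3 = 254307.60393
Total PV = 57587.03035 + 254307.60393 = 311894.63428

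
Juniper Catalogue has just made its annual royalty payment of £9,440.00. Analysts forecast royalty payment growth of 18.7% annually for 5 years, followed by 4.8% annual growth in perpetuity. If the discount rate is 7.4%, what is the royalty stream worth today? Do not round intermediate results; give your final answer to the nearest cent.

£691829.10

D_1 = 11205.28000
D_2 = 13300.66736
D_3 = 15787.89216
D_4 = 18740.22799
D_5 = 22244.65062
Terminal value at year 5: TV = D_5×(1+g_2)/(r−g_2) = 23312.39385/0.026 = 896630.53283
P_0 = D_1/(1+r)^1 + D_2/(1+r)^2 + D_3/(1+r)^3 + D_4/(1+r)^4 + D_5/(1+r)^5 + TV/(1+r)^5
    = 10433.22160 + 11530.94417 + 12744.16269 + 14085.02897 + 15566.97336 + 627468.77243 = 691829.10323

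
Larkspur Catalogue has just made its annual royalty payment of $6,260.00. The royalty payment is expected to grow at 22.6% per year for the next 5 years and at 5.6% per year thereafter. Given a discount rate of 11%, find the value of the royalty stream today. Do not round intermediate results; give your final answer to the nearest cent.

D_1 = 7674.76000
D_2 = 9409.25576
D_3 = 11535.74756
D_4 = 14142.82651
D_5 = 17339.10530
Terminal value at year 5: TV = D_5×(1+g_2)/(r−g_2) = 18310.09520/0.054 = 339075.83702
P_0 = D_1/(1+r)^1 + D_2/(1+r)^2 + D_3/(1+r)^3 + D_4/(1+r)^4 + D_5/(1+r)^5 + TV/(1+r)^5
    = 6914.19820 + 7636.76305 + 8434.83919 + 9316.31788 + 10289.91507 + 201225.00579 = 243817.03919

$243817.04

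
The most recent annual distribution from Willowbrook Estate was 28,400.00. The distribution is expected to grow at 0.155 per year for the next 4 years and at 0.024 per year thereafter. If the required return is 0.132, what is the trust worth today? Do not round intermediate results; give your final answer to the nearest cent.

D_1 = 32802.00000
D_2 = 37886.31000
D_3 = 43758.68805
D_4 = 50541.28470
Terminal value at year 4: TV = D_4×(1+g_2)/(r−g_2) = 51754.27553/0.108 = 479206.25491
P_0 = D_1/(1+r)^1 + D_2/(1+r)^2 + D_3/(1+r)^3 + D_4/(1+r)^4 + TV/(1+r)^4
    = 28977.03180 + 29565.78775 + 30166.50605 + 30779.42976 + 291834.59328 = 411323.34865

411323.35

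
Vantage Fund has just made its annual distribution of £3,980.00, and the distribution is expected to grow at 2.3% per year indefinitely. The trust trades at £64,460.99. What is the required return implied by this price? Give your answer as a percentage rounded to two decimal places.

D₁ = £3,980.00 × 1.023 = £4,071.5400
P = D₁/(r − g) ⇒ r = D₁/P + g = £4,071.5400/£64,460.99 + 0.023 = 0.063163 + 0.023 = 0.086163

8.62%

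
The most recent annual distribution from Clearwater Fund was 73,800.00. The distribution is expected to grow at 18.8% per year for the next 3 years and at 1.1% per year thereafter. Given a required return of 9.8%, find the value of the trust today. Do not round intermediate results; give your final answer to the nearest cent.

D_1 = 87674.40000
D_2 = 104157.18720
D_3 = 123738.73839
Terminal value at year 3: TV = D_3×(1+g_2)/(r−g_2) = 125099.86452/0.087 = 1437929.47719
P_0 = D_1/(1+r)^1 + D_2/(1+r)^2 + D_3/(1+r)^3 + TV/(1+r)^3
    = 79849.18033 + 86394.19511 + 93475.68651 + 1086251.94325 = 1345971.00520

1345971.01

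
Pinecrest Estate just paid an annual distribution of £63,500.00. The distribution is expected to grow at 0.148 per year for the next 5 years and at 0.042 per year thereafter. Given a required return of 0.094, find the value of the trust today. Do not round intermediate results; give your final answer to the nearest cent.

D_1 = 72898.00000
D_2 = 83686.90400
D_3 = 96072.56579
D_4 = 110291.30553
D_5 = 126614.41875
Terminal value at year 5: TV = D_5×(1+g_2)/(r−g_2) = 131932.22433/0.052 = 2537158.16029
P_0 = D_1/(1+r)^1 + D_2/(1+r)^2 + D_3/(1+r)^3 + D_4/(1+r)^4 + D_5/(1+r)^5 + TV/(1+r)^5
    = 66634.36929 + 69923.45150 + 73374.88329 + 76996.67826 + 80797.24556 + 1619052.49764 = 1986779.12555

£1986779.13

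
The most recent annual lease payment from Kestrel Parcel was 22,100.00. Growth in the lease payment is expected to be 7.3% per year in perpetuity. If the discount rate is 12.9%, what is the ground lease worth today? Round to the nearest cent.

D₁ = D₀ × (1 + g) = 22,100.00 × 1.073 = 23,713.3000
Growing perpetuity: P = D₁ / (r − g) = 23,713.3000 / (0.129 − 0.073) = 423,451.79

423451.79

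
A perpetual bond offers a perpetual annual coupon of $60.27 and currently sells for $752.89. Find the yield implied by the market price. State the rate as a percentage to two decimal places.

P = C/r ⇒ r = C/P = $60.27/$752.89 = 0.080052

8.01%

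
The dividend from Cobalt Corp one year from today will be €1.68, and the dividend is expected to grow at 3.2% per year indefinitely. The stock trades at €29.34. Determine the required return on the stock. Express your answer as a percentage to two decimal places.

8.93%

P = D₁/(r − g) ⇒ r = D₁/P + g = €1.6800/€29.34 + 0.032 = 0.057260 + 0.032 = 0.089260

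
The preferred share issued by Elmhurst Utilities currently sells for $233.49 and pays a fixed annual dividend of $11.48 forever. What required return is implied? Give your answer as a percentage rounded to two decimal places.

4.92%

P = C/r ⇒ r = C/P = $11.48/$233.49 = 0.049167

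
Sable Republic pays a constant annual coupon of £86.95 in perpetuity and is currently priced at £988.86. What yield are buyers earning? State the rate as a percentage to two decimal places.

P = C/r ⇒ r = C/P = £86.95/£988.86 = 0.087930

8.79%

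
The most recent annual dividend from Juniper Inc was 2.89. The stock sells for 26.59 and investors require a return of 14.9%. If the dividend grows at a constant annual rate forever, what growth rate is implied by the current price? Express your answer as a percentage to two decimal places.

3.64%

P = D₀(1+g)/(r−g) ⇒ P(r−g) = D₀(1+g) ⇒ g(P+D₀) = P·r − D₀
g = (P·r − D₀)/(P + D₀) = (26.59×0.149 − 2.89) / (26.59 + 2.89) = 0.036361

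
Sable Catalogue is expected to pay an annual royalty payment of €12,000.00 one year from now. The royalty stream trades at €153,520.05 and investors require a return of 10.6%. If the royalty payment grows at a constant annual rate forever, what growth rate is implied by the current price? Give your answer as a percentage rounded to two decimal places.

2.78%

P = D₁/(r−g) ⇒ g = r − D₁/P = 0.106 − €12,000.00/€153,520.05 = 0.027834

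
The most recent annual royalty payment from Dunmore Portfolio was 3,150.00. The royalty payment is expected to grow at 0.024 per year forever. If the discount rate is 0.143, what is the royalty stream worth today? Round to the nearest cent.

D₁ = D₀ × (1 + g) = 3,150.00 × 1.024 = 3,225.6000
Growing perpetuity: P = D₁ / (r − g) = 3,225.6000 / (0.143 − 0.024) = 27,105.88

27105.88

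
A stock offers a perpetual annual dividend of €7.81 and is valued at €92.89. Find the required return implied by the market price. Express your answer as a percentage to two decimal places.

P = C/r ⇒ r = C/P = €7.81/€92.89 = 0.084078

8.41%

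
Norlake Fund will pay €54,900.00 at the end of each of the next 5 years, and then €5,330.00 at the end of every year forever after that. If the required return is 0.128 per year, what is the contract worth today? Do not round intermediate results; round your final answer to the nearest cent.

€216843.96

PV of 5-year annuity: €54,900.00 × [1 − (1+0.128)^−5] / 0.128 = 194042.02101
Perpetuity value at year 5: €5,330.00 / 0.128 = 41640.62500
PV of perpetuity: 41640.62500 / (1+0.128)^5 = 22801.93699
Total PV = 194042.02101 + 22801.93699 = 216843.95800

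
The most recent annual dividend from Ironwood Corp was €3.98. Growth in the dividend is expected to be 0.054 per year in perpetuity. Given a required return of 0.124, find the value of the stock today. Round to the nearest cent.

€59.93

D₁ = D₀ × (1 + g) = €3.98 × 1.054 = €4.1949
Growing perpetuity: P = D₁ / (r − g) = €4.1949 / (0.124 − 0.054) = €59.93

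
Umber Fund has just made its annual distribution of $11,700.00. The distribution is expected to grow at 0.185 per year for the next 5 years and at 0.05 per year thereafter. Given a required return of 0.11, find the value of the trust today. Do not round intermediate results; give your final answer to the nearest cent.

$355405.15

D_1 = 13864.50000
D_2 = 16429.43250
D_3 = 19468.87751
D_4 = 23070.61985
D_5 = 27338.68452
Terminal value at year 5: TV = D_5×(1+g_2)/(r−g_2) = 28705.61875/0.06 = 478426.97919
P_0 = D_1/(1+r)^1 + D_2/(1+r)^2 + D_3/(1+r)^3 + D_4/(1+r)^4 + D_5/(1+r)^5 + TV/(1+r)^5
    = 12490.54054 + 13334.49598 + 14235.47544 + 15197.33189 + 16224.17864 + 283923.12618 = 355405.14867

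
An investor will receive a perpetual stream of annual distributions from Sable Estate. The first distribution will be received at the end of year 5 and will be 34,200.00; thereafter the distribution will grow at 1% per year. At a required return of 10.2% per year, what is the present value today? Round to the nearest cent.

252064.63

Value at end of year 4: C₁ / (r − g) = 34,200.00 / (0.102 − 0.01) = 371,739.1304
Discount to today: PV = 371,739.1304 / (1 + 0.102)^4 = 371,739.1304 / 1.474777 = 252,064.63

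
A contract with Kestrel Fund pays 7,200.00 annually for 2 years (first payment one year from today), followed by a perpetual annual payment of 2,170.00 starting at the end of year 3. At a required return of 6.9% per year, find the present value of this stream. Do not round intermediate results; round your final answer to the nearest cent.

40556.23

PV of 2-year annuity: 7,200.00 × [1 − (1+0.069)^−2] / 0.069 = 13035.79664
Perpetuity value at year 2: 2,170.00 / 0.069 = 31449.27536
PV of perpetuity: 31449.27536 / (1+0.069)^2 = 27520.43110
Total PV = 13035.79664 + 27520.43110 = 40556.22773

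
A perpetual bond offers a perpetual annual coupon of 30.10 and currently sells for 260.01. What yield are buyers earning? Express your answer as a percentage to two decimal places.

P = C/r ⇒ r = C/P = 30.10/260.01 = 0.115765

11.58%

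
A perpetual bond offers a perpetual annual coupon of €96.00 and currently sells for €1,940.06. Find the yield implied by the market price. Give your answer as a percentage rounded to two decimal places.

4.95%

P = C/r ⇒ r = C/P = €96.00/€1,940.06 = 0.049483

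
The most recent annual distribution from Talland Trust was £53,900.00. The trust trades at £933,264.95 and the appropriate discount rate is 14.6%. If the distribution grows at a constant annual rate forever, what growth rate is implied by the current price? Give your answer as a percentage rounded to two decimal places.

P = D₀(1+g)/(r−g) ⇒ P(r−g) = D₀(1+g) ⇒ g(P+D₀) = P·r − D₀
g = (P·r − D₀)/(P + D₀) = (£933,264.95×0.146 − £53,900.00) / (£933,264.95 + £53,900.00) = 0.083427

8.34%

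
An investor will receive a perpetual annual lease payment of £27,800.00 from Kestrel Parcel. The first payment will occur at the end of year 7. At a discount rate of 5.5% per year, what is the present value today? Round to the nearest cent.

Value at end of year 6: C / r = £27,800.00 / 0.055 = £505,454.5455
Discount to today: PV = £505,454.5455 / (1 + 0.055)^6 = £505,454.5455 / 1.378843 = £366,578.80

£366578.80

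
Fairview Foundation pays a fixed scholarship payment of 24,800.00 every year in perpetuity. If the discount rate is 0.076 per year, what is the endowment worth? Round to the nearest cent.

Level perpetuity: PV = C / r = 24,800.00 / 0.076 = 326,315.79

326315.79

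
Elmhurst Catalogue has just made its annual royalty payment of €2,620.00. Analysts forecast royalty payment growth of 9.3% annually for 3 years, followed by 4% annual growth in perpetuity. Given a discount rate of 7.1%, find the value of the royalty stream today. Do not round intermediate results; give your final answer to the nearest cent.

€101612.77

D_1 = 2863.66000
D_2 = 3129.98038
D_3 = 3421.06856
Terminal value at year 3: TV = D_3×(1+g_2)/(r−g_2) = 3557.91130/0.031 = 114771.33218
P_0 = D_1/(1+r)^1 + D_2/(1+r)^2 + D_3/(1+r)^3 + TV/(1+r)^3
    = 2673.81886 + 2728.74324 + 2784.79586 + 93425.40950 = 101612.76747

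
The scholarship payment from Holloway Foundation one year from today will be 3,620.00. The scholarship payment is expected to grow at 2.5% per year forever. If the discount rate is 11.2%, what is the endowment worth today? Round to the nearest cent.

Growing perpetuity: P = D₁ / (r − g) = 3,620.0000 / (0.112 − 0.025) = 41,609.20

41609.20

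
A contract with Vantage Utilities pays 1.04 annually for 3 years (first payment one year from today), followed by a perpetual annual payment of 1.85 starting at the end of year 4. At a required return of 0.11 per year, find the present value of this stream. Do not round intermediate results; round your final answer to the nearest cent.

14.84

PV of 3-year annuity: 1.04 × [1 − (1+0.11)^−3] / 0.11 = 2.54146
Perpetuity value at year 3: 1.85 / 0.11 = 16.81818
PV of perpetuity: 16.81818 / (1+0.11)^3 = 12.29731
Total PV = 2.54146 + 12.29731 = 14.83877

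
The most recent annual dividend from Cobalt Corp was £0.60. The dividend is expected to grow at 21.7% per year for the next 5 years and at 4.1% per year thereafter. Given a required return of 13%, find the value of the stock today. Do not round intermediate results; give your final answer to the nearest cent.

£13.94

D_1 = 0.73020
D_2 = 0.88865
D_3 = 1.08149
D_4 = 1.31617
D_5 = 1.60178
Terminal value at year 5: TV = D_5×(1+g_2)/(r−g_2) = 1.66746/0.089 = 18.73548
P_0 = D_1/(1+r)^1 + D_2/(1+r)^2 + D_3/(1+r)^3 + D_4/(1+r)^4 + D_5/(1+r)^5 + TV/(1+r)^5
    = 0.64619 + 0.69595 + 0.74953 + 0.80723 + 0.86938 + 10.16887 = 13.93716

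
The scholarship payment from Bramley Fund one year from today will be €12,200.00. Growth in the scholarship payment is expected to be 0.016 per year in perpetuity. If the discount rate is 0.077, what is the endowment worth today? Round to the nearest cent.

Growing perpetuity: P = D₁ / (r − g) = €12,200.0000 / (0.077 − 0.016) = €200,000.00

€200000.00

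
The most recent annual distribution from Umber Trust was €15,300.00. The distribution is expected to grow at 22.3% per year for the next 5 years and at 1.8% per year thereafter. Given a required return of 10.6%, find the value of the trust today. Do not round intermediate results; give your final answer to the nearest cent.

€397111.99

D_1 = 18711.90000
D_2 = 22884.65370
D_3 = 27987.93148
D_4 = 34229.24019
D_5 = 41862.36076
Terminal value at year 5: TV = D_5×(1+g_2)/(r−g_2) = 42615.88325/0.088 = 484271.40058
P_0 = D_1/(1+r)^1 + D_2/(1+r)^2 + D_3/(1+r)^3 + D_4/(1+r)^4 + D_5/(1+r)^5 + TV/(1+r)^5
    = 16918.53526 + 18708.28990 + 20687.37662 + 22875.82424 + 25295.78033 + 292626.18608 = 397111.99243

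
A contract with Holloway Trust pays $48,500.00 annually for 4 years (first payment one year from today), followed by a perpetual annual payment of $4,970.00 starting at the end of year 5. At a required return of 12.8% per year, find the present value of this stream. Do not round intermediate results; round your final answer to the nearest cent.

$168846.76

PV of 4-year annuity: $48,500.00 × [1 − (1+0.128)^−4] / 0.128 = 144863.40411
Perpetuity value at year 4: $4,970.00 / 0.128 = 38828.12500
PV of perpetuity: 38828.12500 / (1+0.128)^4 = 23983.35967
Total PV = 144863.40411 + 23983.35967 = 168846.76378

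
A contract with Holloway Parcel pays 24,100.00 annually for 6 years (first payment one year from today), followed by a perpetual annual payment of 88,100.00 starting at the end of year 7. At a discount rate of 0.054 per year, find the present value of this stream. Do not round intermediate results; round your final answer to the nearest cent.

PV of 6-year annuity: 24,100.00 × [1 − (1+0.054)^−6] / 0.054 = 120774.84170
Perpetuity value at year 6: 88,100.00 / 0.054 = 1631481.48148
PV of perpetuity: 1631481.48148 / (1+0.054)^6 = 1189976.76969
Total PV = 120774.84170 + 1189976.76969 = 1310751.61139

1310751.61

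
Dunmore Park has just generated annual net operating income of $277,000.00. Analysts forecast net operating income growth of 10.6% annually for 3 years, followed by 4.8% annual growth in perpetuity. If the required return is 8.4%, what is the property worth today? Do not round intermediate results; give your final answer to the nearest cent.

D_1 = 306362.00000
D_2 = 338836.37200
D_3 = 374753.02743
Terminal value at year 3: TV = D_3×(1+g_2)/(r−g_2) = 392741.17275/0.036 = 10909477.02080
P_0 = D_1/(1+r)^1 + D_2/(1+r)^2 + D_3/(1+r)^3 + TV/(1+r)^3
    = 282621.77122 + 288357.63742 + 294209.91420 + 8564777.50219 = 9429966.82503

$9429966.83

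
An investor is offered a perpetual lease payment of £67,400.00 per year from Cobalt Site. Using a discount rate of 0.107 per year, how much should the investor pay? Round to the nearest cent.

£629906.54

Level perpetuity: PV = C / r = £67,400.00 / 0.107 = £629,906.54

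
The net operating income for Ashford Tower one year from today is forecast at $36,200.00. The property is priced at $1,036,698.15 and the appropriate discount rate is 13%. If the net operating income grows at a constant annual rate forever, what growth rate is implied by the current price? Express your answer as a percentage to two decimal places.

9.51%

P = D₁/(r−g) ⇒ g = r − D₁/P = 0.13 − $36,200.00/$1,036,698.15 = 0.095081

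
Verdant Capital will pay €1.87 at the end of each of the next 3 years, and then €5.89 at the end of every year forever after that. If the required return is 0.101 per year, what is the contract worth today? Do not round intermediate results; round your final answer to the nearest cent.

€48.34

PV of 3-year annuity: €1.87 × [1 − (1+0.101)^−3] / 0.101 = 4.64224
Perpetuity value at year 3: €5.89 / 0.101 = 58.31683
PV of perpetuity: 58.31683 / (1+0.101)^3 = 43.69502
Total PV = 4.64224 + 43.69502 = 48.33726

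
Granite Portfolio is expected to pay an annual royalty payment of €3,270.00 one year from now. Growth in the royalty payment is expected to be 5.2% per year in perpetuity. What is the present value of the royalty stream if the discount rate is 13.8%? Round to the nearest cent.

€38023.26

Growing perpetuity: P = D₁ / (r − g) = €3,270.0000 / (0.138 − 0.052) = €38,023.26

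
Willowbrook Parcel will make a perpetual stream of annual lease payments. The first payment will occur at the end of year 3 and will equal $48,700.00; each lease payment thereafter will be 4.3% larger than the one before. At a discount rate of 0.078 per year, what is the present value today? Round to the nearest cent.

$1197356.28

Value at end of year 2: C₁ / (r − g) = $48,700.00 / (0.078 − 0.043) = $1,391,428.5714
Discount to today: PV = $1,391,428.5714 / (1 + 0.078)^2 = $1,391,428.5714 / 1.162084 = $1,197,356.28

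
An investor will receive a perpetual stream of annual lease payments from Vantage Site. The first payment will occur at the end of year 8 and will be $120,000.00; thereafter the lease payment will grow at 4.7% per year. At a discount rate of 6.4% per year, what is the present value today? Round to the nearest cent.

Value at end of year 7: C₁ / (r − g) = $120,000.00 / (0.064 − 0.047) = $7,058,823.5294
Discount to today: PV = $7,058,823.5294 / (1 + 0.064)^7 = $7,058,823.5294 / 1.543801 = $4,572,365.39

$4572365.39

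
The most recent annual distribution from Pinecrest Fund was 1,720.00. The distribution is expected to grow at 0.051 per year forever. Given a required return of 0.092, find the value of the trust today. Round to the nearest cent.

44090.73

D₁ = D₀ × (1 + g) = 1,720.00 × 1.051 = 1,807.7200
Growing perpetuity: P = D₁ / (r − g) = 1,807.7200 / (0.092 − 0.051) = 44,090.73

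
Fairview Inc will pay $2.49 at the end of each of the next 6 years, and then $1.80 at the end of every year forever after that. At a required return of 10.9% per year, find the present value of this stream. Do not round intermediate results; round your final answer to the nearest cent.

$19.44

PV of 6-year annuity: $2.49 × [1 − (1+0.109)^−6] / 0.109 = 10.56446
Perpetuity value at year 6: $1.80 / 0.109 = 16.51376
PV of perpetuity: 16.51376 / (1+0.109)^6 = 8.87681
Total PV = 10.56446 + 8.87681 = 19.44126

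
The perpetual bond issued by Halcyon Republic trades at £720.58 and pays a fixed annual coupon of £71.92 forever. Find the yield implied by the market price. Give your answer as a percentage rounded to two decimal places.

9.98%

P = C/r ⇒ r = C/P = £71.92/£720.58 = 0.099808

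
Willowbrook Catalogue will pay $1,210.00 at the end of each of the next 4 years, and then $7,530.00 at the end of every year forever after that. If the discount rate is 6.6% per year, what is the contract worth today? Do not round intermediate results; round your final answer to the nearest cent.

PV of 4-year annuity: $1,210.00 × [1 − (1+0.066)^−4] / 0.066 = 4135.80919
Perpetuity value at year 4: $7,530.00 / 0.066 = 114090.90909
PV of perpetuity: 114090.90909 / (1+0.066)^4 = 88353.18746
Total PV = 4135.80919 + 88353.18746 = 92488.99665

$92489.00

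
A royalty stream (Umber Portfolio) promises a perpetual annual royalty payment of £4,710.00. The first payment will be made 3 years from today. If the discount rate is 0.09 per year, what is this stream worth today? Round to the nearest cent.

£44047.92

Value at end of year 2: C / r = £4,710.00 / 0.09 = £52,333.3333
Discount to today: PV = £52,333.3333 / (1 + 0.09)^2 = £52,333.3333 / 1.188100 = £44,047.92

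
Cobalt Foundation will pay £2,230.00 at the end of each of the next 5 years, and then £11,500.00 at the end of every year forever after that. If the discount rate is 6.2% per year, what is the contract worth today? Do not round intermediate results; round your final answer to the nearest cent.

£146646.80

PV of 5-year annuity: £2,230.00 × [1 − (1+0.062)^−5] / 0.062 = 9342.68226
Perpetuity value at year 5: £11,500.00 / 0.062 = 185483.87097
PV of perpetuity: 185483.87097 / (1+0.062)^5 = 137304.11940
Total PV = 9342.68226 + 137304.11940 = 146646.80166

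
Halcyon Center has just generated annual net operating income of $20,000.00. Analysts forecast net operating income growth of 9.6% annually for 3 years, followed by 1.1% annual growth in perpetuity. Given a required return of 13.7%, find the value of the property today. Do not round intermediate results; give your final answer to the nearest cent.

D_1 = 21920.00000
D_2 = 24024.32000
D_3 = 26330.65472
Terminal value at year 3: TV = D_3×(1+g_2)/(r−g_2) = 26620.29192/0.126 = 211272.15811
P_0 = D_1/(1+r)^1 + D_2/(1+r)^2 + D_3/(1+r)^3 + TV/(1+r)^3
    = 19278.80387 + 18583.61393 + 17913.49241 + 143734.45100 = 199510.36122

$199510.36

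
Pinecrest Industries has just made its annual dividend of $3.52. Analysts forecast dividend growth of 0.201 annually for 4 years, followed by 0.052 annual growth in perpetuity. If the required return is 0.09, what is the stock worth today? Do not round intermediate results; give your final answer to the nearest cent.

$161.68

D_1 = 4.22752
D_2 = 5.07725
D_3 = 6.09778
D_4 = 7.32343
Terminal value at year 4: TV = D_4×(1+g_2)/(r−g_2) = 7.70425/0.038 = 202.74345
P_0 = D_1/(1+r)^1 + D_2/(1+r)^2 + D_3/(1+r)^3 + D_4/(1+r)^4 + TV/(1+r)^4
    = 3.87846 + 4.27342 + 4.70860 + 5.18810 + 143.62857 = 161.67716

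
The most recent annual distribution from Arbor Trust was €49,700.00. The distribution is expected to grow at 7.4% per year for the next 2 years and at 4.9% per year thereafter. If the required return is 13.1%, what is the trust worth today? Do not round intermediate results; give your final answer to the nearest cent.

€665337.57

D_1 = 53377.80000
D_2 = 57327.75720
Terminal value at year 2: TV = D_2×(1+g_2)/(r−g_2) = 60136.81730/0.082 = 733375.82077
P_0 = D_1/(1+r)^1 + D_2/(1+r)^2 + TV/(1+r)^2
    = 47195.22546 + 44816.68625 + 573325.65703 = 665337.56874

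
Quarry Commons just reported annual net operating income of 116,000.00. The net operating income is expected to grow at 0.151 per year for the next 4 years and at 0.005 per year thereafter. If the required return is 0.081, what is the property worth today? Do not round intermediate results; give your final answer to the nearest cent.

2515694.63

D_1 = 133516.00000
D_2 = 153676.91600
D_3 = 176882.13032
D_4 = 203591.33199
Terminal value at year 4: TV = D_4×(1+g_2)/(r−g_2) = 204609.28865/0.076 = 2692227.48229
P_0 = D_1/(1+r)^1 + D_2/(1+r)^2 + D_3/(1+r)^3 + D_4/(1+r)^4 + TV/(1+r)^4
    = 123511.56337 + 131509.53694 + 140025.41815 + 149092.74403 + 1971555.36508 = 2515694.62757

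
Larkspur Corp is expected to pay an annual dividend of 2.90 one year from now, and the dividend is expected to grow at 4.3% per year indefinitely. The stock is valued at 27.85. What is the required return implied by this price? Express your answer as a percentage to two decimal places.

P = D₁/(r − g) ⇒ r = D₁/P + g = 2.9000/27.85 + 0.043 = 0.104129 + 0.043 = 0.147129

14.71%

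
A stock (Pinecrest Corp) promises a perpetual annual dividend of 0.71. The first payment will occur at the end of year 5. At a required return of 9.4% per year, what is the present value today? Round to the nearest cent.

5.27

Value at end of year 4: C / r = 0.71 / 0.094 = 7.5532
Discount to today: PV = 7.5532 / (1 + 0.094)^4 = 7.5532 / 1.432416 = 5.27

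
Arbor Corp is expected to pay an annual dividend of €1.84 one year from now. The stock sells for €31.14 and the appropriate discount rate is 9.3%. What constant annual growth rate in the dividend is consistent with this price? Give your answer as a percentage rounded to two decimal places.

P = D₁/(r−g) ⇒ g = r − D₁/P = 0.093 − €1.84/€31.14 = 0.033912

3.39%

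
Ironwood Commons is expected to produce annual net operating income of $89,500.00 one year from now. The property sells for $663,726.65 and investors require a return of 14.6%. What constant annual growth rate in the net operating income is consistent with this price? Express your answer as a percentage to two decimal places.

P = D₁/(r−g) ⇒ g = r − D₁/P = 0.146 − $89,500.00/$663,726.65 = 0.011155

1.12%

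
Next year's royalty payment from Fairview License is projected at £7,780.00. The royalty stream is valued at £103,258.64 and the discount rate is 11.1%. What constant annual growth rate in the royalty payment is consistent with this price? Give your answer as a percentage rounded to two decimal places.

3.57%

P = D₁/(r−g) ⇒ g = r − D₁/P = 0.111 − £7,780.00/£103,258.64 = 0.035655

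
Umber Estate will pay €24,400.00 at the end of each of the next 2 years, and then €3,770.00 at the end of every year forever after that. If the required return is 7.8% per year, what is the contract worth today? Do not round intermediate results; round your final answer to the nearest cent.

PV of 2-year annuity: €24,400.00 × [1 − (1+0.078)^−2] / 0.078 = 43631.26934
Perpetuity value at year 2: €3,770.00 / 0.078 = 48333.33333
PV of perpetuity: 48333.33333 / (1+0.078)^2 = 41591.94459
Total PV = 43631.26934 + 41591.94459 = 85223.21393

€85223.21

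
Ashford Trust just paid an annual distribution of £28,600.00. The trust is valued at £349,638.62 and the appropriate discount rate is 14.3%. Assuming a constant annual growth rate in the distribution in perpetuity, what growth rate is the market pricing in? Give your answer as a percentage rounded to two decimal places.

P = D₀(1+g)/(r−g) ⇒ P(r−g) = D₀(1+g) ⇒ g(P+D₀) = P·r − D₀
g = (P·r − D₀)/(P + D₀) = (£349,638.62×0.143 − £28,600.00) / (£349,638.62 + £28,600.00) = 0.056574

5.66%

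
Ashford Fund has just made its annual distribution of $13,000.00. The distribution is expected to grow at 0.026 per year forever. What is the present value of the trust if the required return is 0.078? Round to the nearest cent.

D₁ = D₀ × (1 + g) = $13,000.00 × 1.026 = $13,338.0000
Growing perpetuity: P = D₁ / (r − g) = $13,338.0000 / (0.078 − 0.026) = $256,500.00

$256500.00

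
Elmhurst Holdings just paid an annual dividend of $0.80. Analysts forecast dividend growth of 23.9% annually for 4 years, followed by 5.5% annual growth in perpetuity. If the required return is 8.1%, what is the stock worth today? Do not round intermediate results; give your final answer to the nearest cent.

$60.57

D_1 = 0.99120
D_2 = 1.22810
D_3 = 1.52161
D_4 = 1.88528
Terminal value at year 4: TV = D_4×(1+g_2)/(r−g_2) = 1.98897/0.026 = 76.49875
P_0 = D_1/(1+r)^1 + D_2/(1+r)^2 + D_3/(1+r)^3 + D_4/(1+r)^4 + TV/(1+r)^4
    = 0.91693 + 1.05095 + 1.20456 + 1.38061 + 56.02109 = 60.57414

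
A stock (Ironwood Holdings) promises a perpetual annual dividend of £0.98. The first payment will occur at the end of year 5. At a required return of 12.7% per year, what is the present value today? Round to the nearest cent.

Value at end of year 4: C / r = £0.98 / 0.127 = £7.7165
Discount to today: PV = £7.7165 / (1 + 0.127)^4 = £7.7165 / 1.613228 = £4.78

£4.78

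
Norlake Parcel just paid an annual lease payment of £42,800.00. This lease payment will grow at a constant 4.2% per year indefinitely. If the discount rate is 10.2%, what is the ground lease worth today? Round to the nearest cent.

£743293.33

D₁ = D₀ × (1 + g) = £42,800.00 × 1.042 = £44,597.6000
Growing perpetuity: P = D₁ / (r − g) = £44,597.6000 / (0.102 − 0.042) = £743,293.33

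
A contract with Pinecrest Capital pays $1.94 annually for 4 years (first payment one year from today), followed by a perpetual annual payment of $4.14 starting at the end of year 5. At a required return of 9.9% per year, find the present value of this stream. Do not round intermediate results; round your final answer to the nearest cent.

$34.83

PV of 4-year annuity: $1.94 × [1 − (1+0.099)^−4] / 0.099 = 6.16287
Perpetuity value at year 4: $4.14 / 0.099 = 41.81818
PV of perpetuity: 41.81818 / (1+0.099)^4 = 28.66648
Total PV = 6.16287 + 28.66648 = 34.82936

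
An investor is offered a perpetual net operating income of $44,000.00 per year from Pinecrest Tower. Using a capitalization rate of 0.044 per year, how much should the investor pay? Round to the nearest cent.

Level perpetuity: PV = C / r = $44,000.00 / 0.044 = $1,000,000.00

$1000000.00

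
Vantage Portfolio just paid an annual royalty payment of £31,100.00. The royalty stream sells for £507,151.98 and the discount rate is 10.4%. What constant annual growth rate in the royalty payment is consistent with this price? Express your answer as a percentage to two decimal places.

4.02%

P = D₀(1+g)/(r−g) ⇒ P(r−g) = D₀(1+g) ⇒ g(P+D₀) = P·r − D₀
g = (P·r − D₀)/(P + D₀) = (£507,151.98×0.104 − £31,100.00) / (£507,151.98 + £31,100.00) = 0.040211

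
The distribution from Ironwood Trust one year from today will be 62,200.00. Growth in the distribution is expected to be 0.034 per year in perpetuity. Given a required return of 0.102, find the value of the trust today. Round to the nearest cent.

Growing perpetuity: P = D₁ / (r − g) = 62,200.0000 / (0.102 − 0.034) = 914,705.88

914705.88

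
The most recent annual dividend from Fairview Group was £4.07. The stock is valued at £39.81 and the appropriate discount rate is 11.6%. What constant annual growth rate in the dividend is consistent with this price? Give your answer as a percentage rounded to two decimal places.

P = D₀(1+g)/(r−g) ⇒ P(r−g) = D₀(1+g) ⇒ g(P+D₀) = P·r − D₀
g = (P·r − D₀)/(P + D₀) = (£39.81×0.116 − £4.07) / (£39.81 + £4.07) = 0.012488

1.25%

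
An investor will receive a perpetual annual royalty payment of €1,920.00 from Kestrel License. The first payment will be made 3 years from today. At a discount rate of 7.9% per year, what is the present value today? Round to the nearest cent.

Value at end of year 2: C / r = €1,920.00 / 0.079 = €24,303.7975
Discount to today: PV = €24,303.7975 / (1 + 0.079)^2 = €24,303.7975 / 1.164241 = €20,875.23

€20875.23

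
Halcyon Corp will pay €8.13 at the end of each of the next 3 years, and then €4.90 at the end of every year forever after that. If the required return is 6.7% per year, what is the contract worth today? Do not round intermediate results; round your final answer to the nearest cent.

PV of 3-year annuity: €8.13 × [1 − (1+0.067)^−3] / 0.067 = 21.45318
Perpetuity value at year 3: €4.90 / 0.067 = 73.13433
PV of perpetuity: 73.13433 / (1+0.067)^3 = 60.20437
Total PV = 21.45318 + 60.20437 = 81.65755

€81.66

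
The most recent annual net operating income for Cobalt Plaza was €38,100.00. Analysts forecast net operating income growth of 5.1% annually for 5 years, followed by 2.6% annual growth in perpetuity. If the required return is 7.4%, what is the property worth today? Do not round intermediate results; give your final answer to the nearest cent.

D_1 = 40043.10000
D_2 = 42085.29810
D_3 = 44231.64830
D_4 = 46487.46237
D_5 = 48858.32295
Terminal value at year 5: TV = D_5×(1+g_2)/(r−g_2) = 50128.63934/0.048 = 1044346.65300
P_0 = D_1/(1+r)^1 + D_2/(1+r)^2 + D_3/(1+r)^3 + D_4/(1+r)^4 + D_5/(1+r)^5 + TV/(1+r)^5
    = 37284.07821 + 36485.62961 + 35704.28000 + 34939.66320 + 34191.42088 + 730841.62134 = 909446.69324

€909446.69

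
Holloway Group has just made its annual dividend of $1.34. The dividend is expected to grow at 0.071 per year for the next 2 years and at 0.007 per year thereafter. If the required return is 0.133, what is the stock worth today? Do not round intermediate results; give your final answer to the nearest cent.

$12.03

D_1 = 1.43514
D_2 = 1.53703
Terminal value at year 2: TV = D_2×(1+g_2)/(r−g_2) = 1.54779/0.126 = 12.28408
P_0 = D_1/(1+r)^1 + D_2/(1+r)^2 + TV/(1+r)^2
    = 1.26667 + 1.19736 + 9.56936 = 12.03339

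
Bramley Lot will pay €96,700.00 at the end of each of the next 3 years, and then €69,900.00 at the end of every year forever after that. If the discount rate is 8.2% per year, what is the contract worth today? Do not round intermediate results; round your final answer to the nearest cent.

PV of 3-year annuity: €96,700.00 × [1 − (1+0.082)^−3] / 0.082 = 248308.68266
Perpetuity value at year 3: €69,900.00 / 0.082 = 852439.02439
PV of perpetuity: 852439.02439 / (1+0.082)^3 = 672948.05316
Total PV = 248308.68266 + 672948.05316 = 921256.73582

€921256.74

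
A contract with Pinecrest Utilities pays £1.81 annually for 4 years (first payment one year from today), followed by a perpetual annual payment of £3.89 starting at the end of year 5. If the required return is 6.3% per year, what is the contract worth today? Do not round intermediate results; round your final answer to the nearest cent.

PV of 4-year annuity: £1.81 × [1 − (1+0.063)^−4] / 0.063 = 6.22900
Perpetuity value at year 4: £3.89 / 0.063 = 61.74603
PV of perpetuity: 61.74603 / (1+0.063)^4 = 48.35885
Total PV = 6.22900 + 48.35885 = 54.58785

£54.59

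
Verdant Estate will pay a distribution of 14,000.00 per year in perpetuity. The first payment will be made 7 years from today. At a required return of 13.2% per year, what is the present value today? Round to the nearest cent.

50405.22

Value at end of year 6: C / r = 14,000.00 / 0.132 = 106,060.6061
Discount to today: PV = 106,060.6061 / (1 + 0.132)^6 = 106,060.6061 / 2.104159 = 50,405.22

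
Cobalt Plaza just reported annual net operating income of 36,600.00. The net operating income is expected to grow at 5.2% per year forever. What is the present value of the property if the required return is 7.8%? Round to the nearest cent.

1480892.31

D₁ = D₀ × (1 + g) = 36,600.00 × 1.052 = 38,503.2000
Growing perpetuity: P = D₁ / (r − g) = 38,503.2000 / (0.078 − 0.052) = 1,480,892.31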